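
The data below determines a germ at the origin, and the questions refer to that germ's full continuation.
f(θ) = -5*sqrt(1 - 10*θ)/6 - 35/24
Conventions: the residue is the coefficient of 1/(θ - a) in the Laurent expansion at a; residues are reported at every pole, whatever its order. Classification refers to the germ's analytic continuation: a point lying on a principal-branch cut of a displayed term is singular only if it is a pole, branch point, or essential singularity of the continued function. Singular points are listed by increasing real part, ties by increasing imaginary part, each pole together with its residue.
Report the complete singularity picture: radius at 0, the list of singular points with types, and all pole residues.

Radius of convergence at 0: 1/10.
At 1/10: an algebraic (square-root) branch point.

Branch term (-5/6)*sqrt(1 - θ/(1/10)): its argument vanishes at θ = 1/10, a square-root branch point, modulus 1/10.
The radius of convergence is the smallest modulus among the singular points: 1/10.


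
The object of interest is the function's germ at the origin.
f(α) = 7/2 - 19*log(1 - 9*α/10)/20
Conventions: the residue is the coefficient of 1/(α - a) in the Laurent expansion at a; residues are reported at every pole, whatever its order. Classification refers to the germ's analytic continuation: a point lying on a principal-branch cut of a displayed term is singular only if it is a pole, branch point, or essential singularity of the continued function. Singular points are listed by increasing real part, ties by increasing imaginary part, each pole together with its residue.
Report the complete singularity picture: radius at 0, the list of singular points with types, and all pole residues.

Radius of convergence at 0: 10/9.
At 10/9: a logarithmic branch point.

Branch term (-19/20)*log(1 - α/(10/9)): its argument vanishes at α = 10/9, a logarithmic branch point, modulus 10/9.
The radius of convergence is the smallest modulus among the singular points: 10/9.


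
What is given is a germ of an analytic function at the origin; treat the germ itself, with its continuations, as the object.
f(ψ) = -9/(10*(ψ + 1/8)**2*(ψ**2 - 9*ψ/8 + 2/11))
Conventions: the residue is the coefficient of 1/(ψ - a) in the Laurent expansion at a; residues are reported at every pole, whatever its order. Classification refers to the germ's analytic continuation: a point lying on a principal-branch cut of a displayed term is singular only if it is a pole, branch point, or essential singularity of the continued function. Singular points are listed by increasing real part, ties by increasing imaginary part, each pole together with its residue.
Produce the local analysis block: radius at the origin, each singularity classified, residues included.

Radius of convergence at 0: 1/8.
At -1/8: a pole of order 2; residue -766656/70805.
At 9/16 - (1/176)*sqrt(4169): a pole of order 1; residue 383328/70805 + (541728/5367019)*sqrt(4169).
At 9/16 + (1/176)*sqrt(4169): a pole of order 1; residue 383328/70805 - (541728/5367019)*sqrt(4169).

Denominator factor (ψ**2 - 9*ψ/8 + 2/11): discriminant 379/704, real irrational roots 9/16 + (1/176)*sqrt(4169) and 9/16 - (1/176)*sqrt(4169); poles of order 1, moduli 9/16 + (1/176)*sqrt(4169) and 9/16 - (1/176)*sqrt(4169).
Denominator factor (ψ + 1/8)^2: pole of order 2 at -1/8, modulus 1/8.
The radius of convergence is the smallest modulus among the singular points: 1/8.
At the order-2 pole -1/8 set g(ψ) = (ψ - (-1/8))^2*f(ψ) = -9/(10*(ψ**2 - 9*ψ/8 + 2/11)).
Order-2 pole: residue = g'(a); g'(-1/8) = -766656/70805, so the residue is -766656/70805.
The factor ψ**2 - 9*ψ/8 + 2/11 splits as (ψ - a)(ψ - a') with a = 9/16 - (1/176)*sqrt(4169), a' = 9/16 + (1/176)*sqrt(4169). At the order-1 pole a set g(ψ) = (ψ - a)*f(ψ) = [-9/(10*(ψ + 1/8)**2)] / (ψ - a').
Simple pole: residue = g(a) at a = 9/16 - (1/176)*sqrt(4169), which is 383328/70805 + (541728/5367019)*sqrt(4169).
The factor ψ**2 - 9*ψ/8 + 2/11 splits as (ψ - a)(ψ - a') with a = 9/16 + (1/176)*sqrt(4169), a' = 9/16 - (1/176)*sqrt(4169). At the order-1 pole a set g(ψ) = (ψ - a)*f(ψ) = [-9/(10*(ψ + 1/8)**2)] / (ψ - a').
Simple pole: residue = g(a) at a = 9/16 + (1/176)*sqrt(4169), which is 383328/70805 - (541728/5367019)*sqrt(4169).
List the singular points by increasing real part (a conjugate pair: the negative imaginary part first).


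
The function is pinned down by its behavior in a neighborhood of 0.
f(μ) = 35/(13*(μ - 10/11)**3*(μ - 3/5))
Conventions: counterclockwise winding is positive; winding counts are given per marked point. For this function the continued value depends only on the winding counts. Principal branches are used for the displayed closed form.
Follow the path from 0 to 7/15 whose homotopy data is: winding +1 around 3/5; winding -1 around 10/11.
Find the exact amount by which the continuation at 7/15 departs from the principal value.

Continued minus principal equals 0.

The function is rational, hence single-valued: continuing it around any pole returns the same value, so the difference is 0.


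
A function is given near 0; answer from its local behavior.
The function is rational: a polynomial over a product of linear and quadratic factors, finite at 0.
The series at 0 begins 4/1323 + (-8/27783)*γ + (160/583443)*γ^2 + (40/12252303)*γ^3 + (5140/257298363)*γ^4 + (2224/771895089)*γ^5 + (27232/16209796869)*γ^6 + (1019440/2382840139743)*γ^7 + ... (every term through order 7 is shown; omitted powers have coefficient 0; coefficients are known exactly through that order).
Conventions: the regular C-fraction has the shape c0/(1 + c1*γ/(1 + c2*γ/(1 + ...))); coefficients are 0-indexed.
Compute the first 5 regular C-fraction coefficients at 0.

Taylor coefficients (read off): a_0 = 4/1323, a_1 = -8/27783, a_2 = 160/583443, a_3 = 40/12252303, a_4 = 5140/257298363.
c0 = a_0 = 4/1323. Peel one level at a time: if S = 1 + c*γ/S' with S'(0) = 1, then c is the γ-coefficient of S and S' = c*γ/(S - 1).
S_1 = c0/f = 1 + (2/21)*γ + (-4/49)*γ^2 + ...; c1 = 2/21.
S_2 = c1*γ/(S_1 - 1) = 1 + (6/7)*γ + (45/49)*γ^2 + ...; c2 = 6/7.
S_3 = c2*γ/(S_2 - 1) = 1 + (-15/14)*γ + (5/147)*γ^2 + ...; c3 = -15/14.
S_4 = c3*γ/(S_3 - 1) = 1 + (2/63)*γ + ...; c4 = 2/63.

The regular C-fraction coefficients are [4/1323, 2/21, 6/7, -15/14, 2/63].


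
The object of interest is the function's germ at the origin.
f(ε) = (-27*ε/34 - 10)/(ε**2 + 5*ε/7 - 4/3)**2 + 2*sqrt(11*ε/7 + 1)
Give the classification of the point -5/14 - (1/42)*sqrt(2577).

The point is a pole of order 2.

The denominator factor ε**2 + 5*ε/7 - 4/3 vanishes at -5/14 - (1/42)*sqrt(2577) and appears to the power 2; the numerator there equals -4625/476 + (9/476)*sqrt(2577), nonzero, and no other factor vanishes.
The branch terms are analytic at this point.
Hence a pole whose order is the multiplicity, 2.


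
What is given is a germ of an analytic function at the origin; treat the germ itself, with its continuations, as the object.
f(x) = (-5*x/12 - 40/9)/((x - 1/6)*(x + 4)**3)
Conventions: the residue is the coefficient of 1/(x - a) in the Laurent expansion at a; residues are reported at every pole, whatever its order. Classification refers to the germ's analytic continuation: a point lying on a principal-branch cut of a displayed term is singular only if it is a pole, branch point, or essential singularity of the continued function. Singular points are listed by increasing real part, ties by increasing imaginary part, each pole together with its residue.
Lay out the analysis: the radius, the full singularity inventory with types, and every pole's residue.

Radius of convergence at 0: 1/6.
At -4: a pole of order 3; residue 39/625.
At 1/6: a pole of order 1; residue -39/625.

Denominator factor (x - 1/6): pole of order 1 at 1/6, modulus 1/6.
Denominator factor (x + 4)^3: pole of order 3 at -4, modulus 4.
The radius of convergence is the smallest modulus among the singular points: 1/6.
At the order-3 pole -4 set g(x) = (x - (-4))^3*f(x) = (-5*x/12 - 40/9)/(x - 1/6).
Order-3 pole: residue = g''(a)/2; g''(-4) = 78/625, so the residue is 39/625.
At the order-1 pole 1/6 set g(x) = (x - (1/6))*f(x) = (-5*x/12 - 40/9)/(x + 4)**3.
Simple pole: residue = g(a) at a = 1/6, which is -39/625.
List the singular points by increasing real part (a conjugate pair: the negative imaginary part first).


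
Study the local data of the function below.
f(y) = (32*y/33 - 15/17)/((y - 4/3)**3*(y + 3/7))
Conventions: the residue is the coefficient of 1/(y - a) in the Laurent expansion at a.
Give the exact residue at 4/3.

The residue is -2247777/9472111.

At the order-3 pole 4/3 set g(y) = (y - (4/3))^3*f(y) = (32*y/33 - 15/17)/(y + 3/7).
Order-3 pole: residue = g''(a)/2; g''(4/3) = -4495554/9472111, so the residue is -2247777/9472111.


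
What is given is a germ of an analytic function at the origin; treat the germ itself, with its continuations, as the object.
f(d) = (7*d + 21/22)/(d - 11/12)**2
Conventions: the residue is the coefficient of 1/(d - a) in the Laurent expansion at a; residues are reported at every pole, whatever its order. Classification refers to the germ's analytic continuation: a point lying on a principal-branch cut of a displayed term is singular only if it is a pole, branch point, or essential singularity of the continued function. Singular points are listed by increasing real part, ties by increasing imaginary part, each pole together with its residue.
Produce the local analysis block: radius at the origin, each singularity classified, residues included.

Radius of convergence at 0: 11/12.
At 11/12: a pole of order 2; residue 7.

Denominator factor (d - 11/12)^2: pole of order 2 at 11/12, modulus 11/12.
The radius of convergence is the smallest modulus among the singular points: 11/12.
At the order-2 pole 11/12 set g(d) = (d - (11/12))^2*f(d) = 7*d + 21/22.
Order-2 pole: residue = g'(a); g'(11/12) = 7, so the residue is 7.


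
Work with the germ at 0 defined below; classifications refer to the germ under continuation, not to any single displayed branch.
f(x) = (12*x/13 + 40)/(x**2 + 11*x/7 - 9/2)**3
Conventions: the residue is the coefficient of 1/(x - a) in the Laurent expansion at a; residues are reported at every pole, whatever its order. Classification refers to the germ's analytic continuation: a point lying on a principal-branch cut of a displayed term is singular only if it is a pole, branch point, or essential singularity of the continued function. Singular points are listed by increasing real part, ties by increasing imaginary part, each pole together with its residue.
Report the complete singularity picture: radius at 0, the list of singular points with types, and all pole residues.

Radius of convergence at 0: -11/14 + (1/14)*sqrt(1003).
At -11/14 - (1/14)*sqrt(1003): a pole of order 3; residue -(51487044/13117351351)*sqrt(1003).
At -11/14 + (1/14)*sqrt(1003): a pole of order 3; residue (51487044/13117351351)*sqrt(1003).

Denominator factor (x**2 + 11*x/7 - 9/2)^3: discriminant 1003/49, real irrational roots -11/14 + (1/14)*sqrt(1003) and -11/14 - (1/14)*sqrt(1003); poles of order 3, moduli -11/14 + (1/14)*sqrt(1003) and 11/14 + (1/14)*sqrt(1003).
The radius of convergence is the smallest modulus among the singular points: -11/14 + (1/14)*sqrt(1003).
The factor x**2 + 11*x/7 - 9/2 splits as (x - a)(x - a') with a = -11/14 - (1/14)*sqrt(1003), a' = -11/14 + (1/14)*sqrt(1003). At the order-3 pole a set g(x) = (x - a)^3*f(x) = [12*x/13 + 40] / (x - a')^3.
Order-3 pole: residue = g''(a)/2; g''(-11/14 - (1/14)*sqrt(1003)) = -(102974088/13117351351)*sqrt(1003), so the residue is -(51487044/13117351351)*sqrt(1003).
The factor x**2 + 11*x/7 - 9/2 splits as (x - a)(x - a') with a = -11/14 + (1/14)*sqrt(1003), a' = -11/14 - (1/14)*sqrt(1003). At the order-3 pole a set g(x) = (x - a)^3*f(x) = [12*x/13 + 40] / (x - a')^3.
Order-3 pole: residue = g''(a)/2; g''(-11/14 + (1/14)*sqrt(1003)) = (102974088/13117351351)*sqrt(1003), so the residue is (51487044/13117351351)*sqrt(1003).
List the singular points by increasing real part (a conjugate pair: the negative imaginary part first).


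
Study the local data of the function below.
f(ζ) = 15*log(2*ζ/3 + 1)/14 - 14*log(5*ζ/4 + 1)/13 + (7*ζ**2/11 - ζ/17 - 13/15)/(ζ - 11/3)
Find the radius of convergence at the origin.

Denominator factor (ζ - 11/3): pole of order 1 at 11/3, modulus 11/3.
Branch term (15/14)*log(1 - ζ/(-3/2)): its argument vanishes at ζ = -3/2, a logarithmic branch point, modulus 3/2.
Branch term (-14/13)*log(1 - ζ/(-4/5)): its argument vanishes at ζ = -4/5, a logarithmic branch point, modulus 4/5.
The radius of convergence is the smallest modulus among the singular points: 4/5.

The radius of convergence is 4/5.


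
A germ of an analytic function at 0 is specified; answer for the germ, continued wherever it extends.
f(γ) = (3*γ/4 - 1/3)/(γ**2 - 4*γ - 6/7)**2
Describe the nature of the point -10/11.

The point is a regular point.

Denominator factors: γ**2 - 4*γ - 6/7 = 3054/847 at γ = -10/11 — none vanishes.
So the germ continues analytically to -10/11.


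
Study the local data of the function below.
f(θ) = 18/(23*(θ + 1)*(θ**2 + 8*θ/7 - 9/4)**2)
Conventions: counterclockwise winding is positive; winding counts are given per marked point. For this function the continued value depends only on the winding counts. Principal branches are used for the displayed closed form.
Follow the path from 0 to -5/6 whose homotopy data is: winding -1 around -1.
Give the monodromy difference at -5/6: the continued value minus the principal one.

The function is rational, hence single-valued: continuing it around any pole returns the same value, so the difference is 0.

Continued minus principal equals 0.


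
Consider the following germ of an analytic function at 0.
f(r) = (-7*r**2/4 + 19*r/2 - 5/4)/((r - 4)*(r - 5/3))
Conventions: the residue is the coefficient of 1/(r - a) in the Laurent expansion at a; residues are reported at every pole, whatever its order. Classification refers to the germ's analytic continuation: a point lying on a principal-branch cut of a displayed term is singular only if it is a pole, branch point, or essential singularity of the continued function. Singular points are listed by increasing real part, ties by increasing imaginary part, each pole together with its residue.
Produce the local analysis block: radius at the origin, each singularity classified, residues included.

Denominator factor (r - 5/3): pole of order 1 at 5/3, modulus 5/3.
Denominator factor (r - 4): pole of order 1 at 4, modulus 4.
The radius of convergence is the smallest modulus among the singular points: 5/3.
At the order-1 pole 5/3 set g(r) = (r - (5/3))*f(r) = (-7*r**2/4 + 19*r/2 - 5/4)/(r - 4).
Simple pole: residue = g(a) at a = 5/3, which is -25/6.
At the order-1 pole 4 set g(r) = (r - (4))*f(r) = (-7*r**2/4 + 19*r/2 - 5/4)/(r - 5/3).
Simple pole: residue = g(a) at a = 4, which is 15/4.
List the singular points by increasing real part (a conjugate pair: the negative imaginary part first).

Radius of convergence at 0: 5/3.
At 5/3: a pole of order 1; residue -25/6.
At 4: a pole of order 1; residue 15/4.


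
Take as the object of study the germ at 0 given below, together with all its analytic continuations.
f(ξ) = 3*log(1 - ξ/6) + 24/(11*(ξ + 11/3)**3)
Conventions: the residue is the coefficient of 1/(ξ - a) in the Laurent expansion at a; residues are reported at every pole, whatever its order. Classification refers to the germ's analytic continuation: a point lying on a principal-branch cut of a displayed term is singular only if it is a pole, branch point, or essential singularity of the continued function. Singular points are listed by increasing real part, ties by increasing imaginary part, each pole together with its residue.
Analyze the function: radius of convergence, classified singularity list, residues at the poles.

Radius of convergence at 0: 11/3.
At -11/3: a pole of order 3; residue 0.
At 6: a logarithmic branch point.

Denominator factor (ξ + 11/3)^3: pole of order 3 at -11/3, modulus 11/3.
Branch term (3)*log(1 - ξ/(6)): its argument vanishes at ξ = 6, a logarithmic branch point, modulus 6.
The radius of convergence is the smallest modulus among the singular points: 11/3.
The branch term is analytic at -11/3 and contributes nothing to the residue; only the rational part matters.
At the order-3 pole -11/3 set g(ξ) = (ξ - (-11/3))^3*(rational part) = 24/11.
Order-3 pole: residue = g''(a)/2; g''(-11/3) = 0, so the residue is 0.
List the singular points by increasing real part (a conjugate pair: the negative imaginary part first).


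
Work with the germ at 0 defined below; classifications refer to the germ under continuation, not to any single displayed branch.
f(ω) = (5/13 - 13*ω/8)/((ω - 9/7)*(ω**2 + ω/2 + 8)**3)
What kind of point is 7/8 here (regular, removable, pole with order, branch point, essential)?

The point is a regular point.

Denominator factors: ω**2 + ω/2 + 8 = 589/64 at ω = 7/8; ω - 9/7 = -23/56 at ω = 7/8 — none vanishes.
So the germ continues analytically to 7/8.


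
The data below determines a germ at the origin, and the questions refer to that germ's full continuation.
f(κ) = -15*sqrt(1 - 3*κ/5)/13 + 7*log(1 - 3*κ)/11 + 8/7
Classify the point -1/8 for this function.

The point is a regular point.

There is no denominator, hence no pole anywhere.
Branch term log(1 - κ/(1/3)): argument at -1/8 is 11/8, nonzero, so -1/8 is not its branch point (a point on a principal cut is still regular for the continued germ).
Branch term sqrt(1 - κ/(5/3)): argument at -1/8 is 43/40, nonzero, so -1/8 is not its branch point (a point on a principal cut is still regular for the continued germ).
So the germ continues analytically to -1/8.


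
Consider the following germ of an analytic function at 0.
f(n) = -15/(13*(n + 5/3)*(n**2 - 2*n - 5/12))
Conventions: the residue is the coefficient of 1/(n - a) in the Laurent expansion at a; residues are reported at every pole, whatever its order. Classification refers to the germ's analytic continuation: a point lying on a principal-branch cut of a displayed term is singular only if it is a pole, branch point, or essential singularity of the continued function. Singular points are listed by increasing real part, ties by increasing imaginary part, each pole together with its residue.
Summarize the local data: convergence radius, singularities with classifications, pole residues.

Radius of convergence at 0: -1 + (1/6)*sqrt(51).
At -5/3: a pole of order 1; residue -108/533.
At 1 - (1/6)*sqrt(51): a pole of order 1; residue 54/533 + (288/9061)*sqrt(51).
At 1 + (1/6)*sqrt(51): a pole of order 1; residue 54/533 - (288/9061)*sqrt(51).

Denominator factor (n**2 - 2*n - 5/12): discriminant 17/3, real irrational roots 1 + (1/6)*sqrt(51) and 1 - (1/6)*sqrt(51); poles of order 1, moduli 1 + (1/6)*sqrt(51) and -1 + (1/6)*sqrt(51).
Denominator factor (n + 5/3): pole of order 1 at -5/3, modulus 5/3.
The radius of convergence is the smallest modulus among the singular points: -1 + (1/6)*sqrt(51).
At the order-1 pole -5/3 set g(n) = (n - (-5/3))*f(n) = -15/(13*(n**2 - 2*n - 5/12)).
Simple pole: residue = g(a) at a = -5/3, which is -108/533.
The factor n**2 - 2*n - 5/12 splits as (n - a)(n - a') with a = 1 - (1/6)*sqrt(51), a' = 1 + (1/6)*sqrt(51). At the order-1 pole a set g(n) = (n - a)*f(n) = [-15/(13*(n + 5/3))] / (n - a').
Simple pole: residue = g(a) at a = 1 - (1/6)*sqrt(51), which is 54/533 + (288/9061)*sqrt(51).
The factor n**2 - 2*n - 5/12 splits as (n - a)(n - a') with a = 1 + (1/6)*sqrt(51), a' = 1 - (1/6)*sqrt(51). At the order-1 pole a set g(n) = (n - a)*f(n) = [-15/(13*(n + 5/3))] / (n - a').
Simple pole: residue = g(a) at a = 1 + (1/6)*sqrt(51), which is 54/533 - (288/9061)*sqrt(51).
List the singular points by increasing real part (a conjugate pair: the negative imaginary part first).


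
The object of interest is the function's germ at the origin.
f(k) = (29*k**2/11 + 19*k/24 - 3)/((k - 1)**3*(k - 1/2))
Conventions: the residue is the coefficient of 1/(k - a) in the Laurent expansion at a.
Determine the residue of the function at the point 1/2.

The residue is 1027/66.

At the order-1 pole 1/2 set g(k) = (k - (1/2))*f(k) = (29*k**2/11 + 19*k/24 - 3)/(k - 1)**3.
Simple pole: residue = g(a) at a = 1/2, which is 1027/66.


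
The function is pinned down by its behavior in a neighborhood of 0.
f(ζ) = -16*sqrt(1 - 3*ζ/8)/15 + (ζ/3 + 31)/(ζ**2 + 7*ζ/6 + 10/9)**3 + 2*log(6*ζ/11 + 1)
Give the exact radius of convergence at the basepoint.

The radius of convergence is (1/3)*sqrt(10).

Denominator factor (ζ**2 + 7*ζ/6 + 10/9)^3: discriminant -37/12, complex-conjugate roots (-7/12) + ((1/12)*sqrt(111))*i and (-7/12) - ((1/12)*sqrt(111))*i; poles of order 3, moduli (1/3)*sqrt(10) and (1/3)*sqrt(10).
Branch term (2)*log(1 - ζ/(-11/6)): its argument vanishes at ζ = -11/6, a logarithmic branch point, modulus 11/6.
Branch term (-16/15)*sqrt(1 - ζ/(8/3)): its argument vanishes at ζ = 8/3, a square-root branch point, modulus 8/3.
The radius of convergence is the smallest modulus among the singular points: (1/3)*sqrt(10).


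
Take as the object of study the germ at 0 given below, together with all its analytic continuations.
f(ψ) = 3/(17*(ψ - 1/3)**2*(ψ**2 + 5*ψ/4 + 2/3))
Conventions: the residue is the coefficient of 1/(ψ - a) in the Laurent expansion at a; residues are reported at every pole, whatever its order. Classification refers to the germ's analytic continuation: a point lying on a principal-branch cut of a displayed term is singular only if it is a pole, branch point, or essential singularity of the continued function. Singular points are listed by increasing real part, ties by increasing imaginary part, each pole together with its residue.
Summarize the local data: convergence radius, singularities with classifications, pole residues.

Denominator factor (ψ - 1/3)^2: pole of order 2 at 1/3, modulus 1/3.
Denominator factor (ψ**2 + 5*ψ/4 + 2/3): discriminant -53/48, complex-conjugate roots (-5/8) + ((1/24)*sqrt(159))*i and (-5/8) - ((1/24)*sqrt(159))*i; poles of order 1, moduli (1/3)*sqrt(6) and (1/3)*sqrt(6).
The radius of convergence is the smallest modulus among the singular points: 1/3.
The factor ψ**2 + 5*ψ/4 + 2/3 splits as (ψ - a)(ψ - a') with a = (-5/8) - ((1/24)*sqrt(159))*i, a' = (-5/8) + ((1/24)*sqrt(159))*i. At the order-1 pole a set g(ψ) = (ψ - a)*f(ψ) = [3/(17*(ψ - 1/3)**2)] / (ψ - a').
Simple pole: residue = g(a) at a = (-5/8) - ((1/24)*sqrt(159))*i, which is (3726/31433) + ((9990/1665949)*sqrt(159))*i.
The factor ψ**2 + 5*ψ/4 + 2/3 splits as (ψ - a)(ψ - a') with a = (-5/8) + ((1/24)*sqrt(159))*i, a' = (-5/8) - ((1/24)*sqrt(159))*i. At the order-1 pole a set g(ψ) = (ψ - a)*f(ψ) = [3/(17*(ψ - 1/3)**2)] / (ψ - a').
Simple pole: residue = g(a) at a = (-5/8) + ((1/24)*sqrt(159))*i, which is (3726/31433) - ((9990/1665949)*sqrt(159))*i.
At the order-2 pole 1/3 set g(ψ) = (ψ - (1/3))^2*f(ψ) = 3/(17*(ψ**2 + 5*ψ/4 + 2/3)).
Order-2 pole: residue = g'(a); g'(1/3) = -7452/31433, so the residue is -7452/31433.
List the singular points by increasing real part (a conjugate pair: the negative imaginary part first).

Radius of convergence at 0: 1/3.
At (-5/8) - ((1/24)*sqrt(159))*i: a pole of order 1; residue (3726/31433) + ((9990/1665949)*sqrt(159))*i.
At (-5/8) + ((1/24)*sqrt(159))*i: a pole of order 1; residue (3726/31433) - ((9990/1665949)*sqrt(159))*i.
At 1/3: a pole of order 2; residue -7452/31433.


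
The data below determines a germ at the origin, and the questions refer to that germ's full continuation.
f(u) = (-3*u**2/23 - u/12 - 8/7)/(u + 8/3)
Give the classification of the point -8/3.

The point is a pole of order 1.

The denominator factor u + 8/3 vanishes at -8/3 and appears to the power 1; the numerator there equals -2678/1449, nonzero, and no other factor vanishes.
Hence a pole whose order is the multiplicity, 1.


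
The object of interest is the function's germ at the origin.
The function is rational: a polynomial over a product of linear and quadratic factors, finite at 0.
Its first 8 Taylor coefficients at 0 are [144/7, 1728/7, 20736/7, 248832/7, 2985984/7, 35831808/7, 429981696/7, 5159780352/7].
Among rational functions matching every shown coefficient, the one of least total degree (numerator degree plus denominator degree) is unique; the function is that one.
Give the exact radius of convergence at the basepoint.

No rational of total degree below 1 reproduces all 8 coefficients; solving the [0/1] Pade equations on them gives f(u) = -12/(7*(u - 1/12)), whose expansion matches every shown term.
Denominator factor (u - 1/12): pole of order 1 at 1/12, modulus 1/12.
The radius of convergence is the smallest modulus among the singular points: 1/12.

The radius of convergence is 1/12.


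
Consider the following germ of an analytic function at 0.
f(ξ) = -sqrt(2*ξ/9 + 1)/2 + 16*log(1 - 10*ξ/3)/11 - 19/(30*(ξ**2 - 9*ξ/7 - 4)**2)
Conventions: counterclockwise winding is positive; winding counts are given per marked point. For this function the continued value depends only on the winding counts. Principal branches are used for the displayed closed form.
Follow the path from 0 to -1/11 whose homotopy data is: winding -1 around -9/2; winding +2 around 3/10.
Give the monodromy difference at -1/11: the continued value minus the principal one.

Continued minus principal equals ((1/33)*sqrt(1067)) + ((64/11)*pi)*i.

The rational part is single-valued and drops out of the difference; each branch term changes only by its own monodromy.
(16/11)*log(1 - ξ/(3/10)): each positive loop around 3/10 adds 2*pi*i to the log, so winding +2 contributes (16/11)*(2)*2*pi*i = (64/11)*pi*i.
(-1/2)*sqrt(1 - ξ/(-9/2)): winding -1 is odd, the square root flips sign, contributing -2*(-1/2)*sqrt(1 - (-1/11)/(-9/2)) = -2*(-1/2)*sqrt(97/99) = (1/33)*sqrt(1067).
Summing the contributions at ξ = -1/11 gives ((1/33)*sqrt(1067)) + ((64/11)*pi)*i.


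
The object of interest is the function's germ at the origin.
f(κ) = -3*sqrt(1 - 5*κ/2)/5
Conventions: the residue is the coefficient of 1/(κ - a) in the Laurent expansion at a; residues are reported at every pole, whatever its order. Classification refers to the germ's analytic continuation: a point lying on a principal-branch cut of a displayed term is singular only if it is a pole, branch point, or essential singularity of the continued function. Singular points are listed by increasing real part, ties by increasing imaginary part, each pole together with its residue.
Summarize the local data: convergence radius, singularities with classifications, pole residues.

Radius of convergence at 0: 2/5.
At 2/5: an algebraic (square-root) branch point.

Branch term (-3/5)*sqrt(1 - κ/(2/5)): its argument vanishes at κ = 2/5, a square-root branch point, modulus 2/5.
The radius of convergence is the smallest modulus among the singular points: 2/5.


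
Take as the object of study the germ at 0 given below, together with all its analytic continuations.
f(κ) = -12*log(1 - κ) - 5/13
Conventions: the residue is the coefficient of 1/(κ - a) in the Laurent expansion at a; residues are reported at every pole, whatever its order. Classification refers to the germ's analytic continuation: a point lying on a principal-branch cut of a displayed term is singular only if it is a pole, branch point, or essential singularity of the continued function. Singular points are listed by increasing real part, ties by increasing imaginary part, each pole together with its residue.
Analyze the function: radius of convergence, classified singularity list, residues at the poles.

Branch term (-12)*log(1 - κ/(1)): its argument vanishes at κ = 1, a logarithmic branch point, modulus 1.
The radius of convergence is the smallest modulus among the singular points: 1.

Radius of convergence at 0: 1.
At 1: a logarithmic branch point.


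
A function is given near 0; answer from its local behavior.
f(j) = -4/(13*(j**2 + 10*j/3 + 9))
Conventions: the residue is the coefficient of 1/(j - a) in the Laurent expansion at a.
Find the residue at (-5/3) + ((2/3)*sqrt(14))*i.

The factor j**2 + 10*j/3 + 9 splits as (j - a)(j - a') with a = (-5/3) + ((2/3)*sqrt(14))*i, a' = (-5/3) - ((2/3)*sqrt(14))*i. At the order-1 pole a set g(j) = (j - a)*f(j) = [-4/13] / (j - a').
Simple pole: residue = g(a) at a = (-5/3) + ((2/3)*sqrt(14))*i, which is ((3/182)*sqrt(14))*i.

The residue is ((3/182)*sqrt(14))*i.


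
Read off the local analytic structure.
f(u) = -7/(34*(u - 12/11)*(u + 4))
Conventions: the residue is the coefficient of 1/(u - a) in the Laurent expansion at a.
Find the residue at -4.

At the order-1 pole -4 set g(u) = (u - (-4))*f(u) = -7/(34*(u - 12/11)).
Simple pole: residue = g(a) at a = -4, which is 11/272.

The residue is 11/272.


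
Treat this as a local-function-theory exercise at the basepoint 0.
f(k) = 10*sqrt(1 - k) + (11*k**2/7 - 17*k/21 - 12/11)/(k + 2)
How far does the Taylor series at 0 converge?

The radius of convergence is 1.

Denominator factor (k + 2): pole of order 1 at -2, modulus 2.
Branch term (10)*sqrt(1 - k/(1)): its argument vanishes at k = 1, a square-root branch point, modulus 1.
The radius of convergence is the smallest modulus among the singular points: 1.


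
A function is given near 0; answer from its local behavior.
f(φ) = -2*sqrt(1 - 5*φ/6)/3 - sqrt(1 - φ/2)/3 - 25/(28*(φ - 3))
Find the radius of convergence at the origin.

The radius of convergence is 6/5.

Denominator factor (φ - 3): pole of order 1 at 3, modulus 3.
Branch term (-1/3)*sqrt(1 - φ/(2)): its argument vanishes at φ = 2, a square-root branch point, modulus 2.
Branch term (-2/3)*sqrt(1 - φ/(6/5)): its argument vanishes at φ = 6/5, a square-root branch point, modulus 6/5.
The radius of convergence is the smallest modulus among the singular points: 6/5.


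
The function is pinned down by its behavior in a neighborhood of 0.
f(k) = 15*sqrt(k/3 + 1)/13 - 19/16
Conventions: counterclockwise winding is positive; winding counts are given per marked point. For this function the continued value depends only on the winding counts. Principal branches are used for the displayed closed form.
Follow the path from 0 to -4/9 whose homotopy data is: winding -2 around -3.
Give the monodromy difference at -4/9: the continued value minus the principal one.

Continued minus principal equals 0.

The rational part is single-valued and drops out of the difference; each branch term changes only by its own monodromy.
(15/13)*sqrt(1 - k/(-3)): winding -2 is even, the square root returns to the same sheet, contribution 0.
Summing the contributions at k = -4/9 gives 0.


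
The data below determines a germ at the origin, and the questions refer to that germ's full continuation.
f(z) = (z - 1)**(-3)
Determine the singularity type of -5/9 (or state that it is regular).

Denominator factors: z - 1 = -14/9 at z = -5/9 — none vanishes.
So the germ continues analytically to -5/9.

The point is a regular point.


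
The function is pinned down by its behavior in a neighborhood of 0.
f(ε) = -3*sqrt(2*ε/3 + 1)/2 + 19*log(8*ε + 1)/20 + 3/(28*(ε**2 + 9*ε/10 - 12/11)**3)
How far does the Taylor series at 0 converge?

Denominator factor (ε**2 + 9*ε/10 - 12/11)^3: discriminant 5691/1100, real irrational roots -9/20 + (1/220)*sqrt(62601) and -9/20 - (1/220)*sqrt(62601); poles of order 3, moduli -9/20 + (1/220)*sqrt(62601) and 9/20 + (1/220)*sqrt(62601).
Branch term (-3/2)*sqrt(1 - ε/(-3/2)): its argument vanishes at ε = -3/2, a square-root branch point, modulus 3/2.
Branch term (19/20)*log(1 - ε/(-1/8)): its argument vanishes at ε = -1/8, a logarithmic branch point, modulus 1/8.
The radius of convergence is the smallest modulus among the singular points: 1/8.

The radius of convergence is 1/8.


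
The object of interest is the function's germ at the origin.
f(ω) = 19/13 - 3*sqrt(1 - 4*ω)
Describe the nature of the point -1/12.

There is no denominator, hence no pole anywhere.
Branch term sqrt(1 - ω/(1/4)): argument at -1/12 is 4/3, nonzero, so -1/12 is not its branch point (a point on a principal cut is still regular for the continued germ).
So the germ continues analytically to -1/12.

The point is a regular point.


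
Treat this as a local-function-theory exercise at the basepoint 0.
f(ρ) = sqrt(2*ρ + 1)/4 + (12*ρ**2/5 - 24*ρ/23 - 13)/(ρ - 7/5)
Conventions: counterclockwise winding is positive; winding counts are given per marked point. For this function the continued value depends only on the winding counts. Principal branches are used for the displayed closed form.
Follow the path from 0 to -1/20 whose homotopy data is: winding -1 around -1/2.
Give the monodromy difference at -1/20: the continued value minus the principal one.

The rational part is single-valued and drops out of the difference; each branch term changes only by its own monodromy.
(1/4)*sqrt(1 - ρ/(-1/2)): winding -1 is odd, the square root flips sign, contributing -2*(1/4)*sqrt(1 - (-1/20)/(-1/2)) = -2*(1/4)*sqrt(9/10) = -(3/20)*sqrt(10).
Summing the contributions at ρ = -1/20 gives -(3/20)*sqrt(10).

Continued minus principal equals -(3/20)*sqrt(10).


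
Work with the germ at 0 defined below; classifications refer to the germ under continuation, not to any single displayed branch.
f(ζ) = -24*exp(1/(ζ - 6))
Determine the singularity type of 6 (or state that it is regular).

The exponent 1/(ζ - (6)) has a pole at 6, so exp(1/(ζ - (6))) takes every nonzero value near it: an essential singularity (not a pole of any order).

The point is an essential singularity.


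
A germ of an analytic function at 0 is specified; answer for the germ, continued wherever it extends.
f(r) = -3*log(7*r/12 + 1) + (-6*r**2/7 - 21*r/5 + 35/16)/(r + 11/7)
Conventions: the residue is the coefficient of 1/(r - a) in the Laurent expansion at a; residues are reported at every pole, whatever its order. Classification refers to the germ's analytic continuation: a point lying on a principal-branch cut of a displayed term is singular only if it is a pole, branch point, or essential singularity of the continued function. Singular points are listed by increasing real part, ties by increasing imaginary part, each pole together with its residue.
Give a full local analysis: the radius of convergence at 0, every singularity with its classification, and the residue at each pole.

Denominator factor (r + 11/7): pole of order 1 at -11/7, modulus 11/7.
Branch term (-3)*log(1 - r/(-12/7)): its argument vanishes at r = -12/7, a logarithmic branch point, modulus 12/7.
The radius of convergence is the smallest modulus among the singular points: 11/7.
The branch term is analytic at -11/7 and contributes nothing to the residue; only the rational part matters.
At the order-1 pole -11/7 set g(r) = (r - (-11/7))*(rational part) = -6*r**2/7 - 21*r/5 + 35/16.
Simple pole: residue = g(a) at a = -11/7, which is 183049/27440.
List the singular points by increasing real part (a conjugate pair: the negative imaginary part first).

Radius of convergence at 0: 11/7.
At -12/7: a logarithmic branch point.
At -11/7: a pole of order 1; residue 183049/27440.


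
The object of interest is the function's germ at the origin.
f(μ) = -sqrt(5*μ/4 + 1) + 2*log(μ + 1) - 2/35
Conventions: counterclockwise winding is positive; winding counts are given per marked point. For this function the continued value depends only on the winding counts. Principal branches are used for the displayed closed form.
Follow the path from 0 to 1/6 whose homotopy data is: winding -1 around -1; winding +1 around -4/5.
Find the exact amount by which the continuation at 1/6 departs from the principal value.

Continued minus principal equals ((1/6)*sqrt(174)) - ((4)*pi)*i.

The rational part is single-valued and drops out of the difference; each branch term changes only by its own monodromy.
(2)*log(1 - μ/(-1)): each positive loop around -1 adds 2*pi*i to the log, so winding -1 contributes (2)*(-1)*2*pi*i = -(4)*pi*i.
(-1)*sqrt(1 - μ/(-4/5)): winding +1 is odd, the square root flips sign, contributing -2*(-1)*sqrt(1 - (1/6)/(-4/5)) = -2*(-1)*sqrt(29/24) = (1/6)*sqrt(174).
Summing the contributions at μ = 1/6 gives ((1/6)*sqrt(174)) - ((4)*pi)*i.


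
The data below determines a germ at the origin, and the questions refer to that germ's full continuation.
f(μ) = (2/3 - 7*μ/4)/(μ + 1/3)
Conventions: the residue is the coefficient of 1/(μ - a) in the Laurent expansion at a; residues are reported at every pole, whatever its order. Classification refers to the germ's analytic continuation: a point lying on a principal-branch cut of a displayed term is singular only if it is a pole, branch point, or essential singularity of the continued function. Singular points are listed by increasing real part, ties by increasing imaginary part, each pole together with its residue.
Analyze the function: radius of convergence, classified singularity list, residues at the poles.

Denominator factor (μ + 1/3): pole of order 1 at -1/3, modulus 1/3.
The radius of convergence is the smallest modulus among the singular points: 1/3.
At the order-1 pole -1/3 set g(μ) = (μ - (-1/3))*f(μ) = 2/3 - 7*μ/4.
Simple pole: residue = g(a) at a = -1/3, which is 5/4.

Radius of convergence at 0: 1/3.
At -1/3: a pole of order 1; residue 5/4.


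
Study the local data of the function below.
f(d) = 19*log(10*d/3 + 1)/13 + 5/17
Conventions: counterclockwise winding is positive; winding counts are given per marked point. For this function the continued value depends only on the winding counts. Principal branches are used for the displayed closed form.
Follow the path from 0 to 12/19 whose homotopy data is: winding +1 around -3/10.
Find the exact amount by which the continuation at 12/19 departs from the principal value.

Continued minus principal equals (38/13)*pi*i.

The rational part is single-valued and drops out of the difference; each branch term changes only by its own monodromy.
(19/13)*log(1 - d/(-3/10)): each positive loop around -3/10 adds 2*pi*i to the log, so winding +1 contributes (19/13)*(1)*2*pi*i = (38/13)*pi*i.
Summing the contributions at d = 12/19 gives (38/13)*pi*i.


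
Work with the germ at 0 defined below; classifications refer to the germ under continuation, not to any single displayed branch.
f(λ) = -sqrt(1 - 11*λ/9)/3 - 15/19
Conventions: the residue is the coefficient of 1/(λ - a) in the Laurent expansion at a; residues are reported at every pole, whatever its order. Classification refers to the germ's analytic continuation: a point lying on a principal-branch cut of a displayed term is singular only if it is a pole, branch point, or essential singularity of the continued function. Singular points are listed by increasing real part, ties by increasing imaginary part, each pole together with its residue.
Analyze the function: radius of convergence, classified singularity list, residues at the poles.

Branch term (-1/3)*sqrt(1 - λ/(9/11)): its argument vanishes at λ = 9/11, a square-root branch point, modulus 9/11.
The radius of convergence is the smallest modulus among the singular points: 9/11.

Radius of convergence at 0: 9/11.
At 9/11: an algebraic (square-root) branch point.


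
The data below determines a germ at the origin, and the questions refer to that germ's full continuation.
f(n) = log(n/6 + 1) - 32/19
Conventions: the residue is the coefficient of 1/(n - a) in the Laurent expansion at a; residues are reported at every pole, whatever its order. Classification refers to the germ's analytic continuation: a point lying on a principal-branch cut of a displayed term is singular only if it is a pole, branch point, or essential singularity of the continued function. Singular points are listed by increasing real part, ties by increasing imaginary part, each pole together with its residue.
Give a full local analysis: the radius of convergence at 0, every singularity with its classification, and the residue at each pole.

Radius of convergence at 0: 6.
At -6: a logarithmic branch point.

Branch term (1)*log(1 - n/(-6)): its argument vanishes at n = -6, a logarithmic branch point, modulus 6.
The radius of convergence is the smallest modulus among the singular points: 6.


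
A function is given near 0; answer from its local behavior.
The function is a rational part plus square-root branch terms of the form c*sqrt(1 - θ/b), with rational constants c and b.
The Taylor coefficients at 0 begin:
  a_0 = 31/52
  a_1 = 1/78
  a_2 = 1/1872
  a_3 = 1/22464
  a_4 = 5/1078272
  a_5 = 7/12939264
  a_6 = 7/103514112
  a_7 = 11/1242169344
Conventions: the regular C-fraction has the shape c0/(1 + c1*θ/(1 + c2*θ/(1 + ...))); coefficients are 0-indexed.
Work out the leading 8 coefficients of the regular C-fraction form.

The regular C-fraction coefficients are [31/52, -2/93, -5/248, -31/360, 1/360, 5/8, -17/24, -1/408].

Taylor coefficients (read off): a_0 = 31/52, a_1 = 1/78, a_2 = 1/1872, a_3 = 1/22464, a_4 = 5/1078272, a_5 = 7/12939264, a_6 = 7/103514112, a_7 = 11/1242169344.
c0 = a_0 = 31/52. Peel one level at a time: if S = 1 + c*θ/S' with S'(0) = 1, then c is the θ-coefficient of S and S' = c*θ/(S - 1).
S_1 = c0/f = 1 + (-2/93)*θ + (-5/11532)*θ^2 + ...; c1 = -2/93.
S_2 = c1*θ/(S_1 - 1) = 1 + (-5/248)*θ + (-1/576)*θ^2 + ...; c2 = -5/248.
S_3 = c2*θ/(S_2 - 1) = 1 + (-31/360)*θ + (31/129600)*θ^2 + ...; c3 = -31/360.
S_4 = c3*θ/(S_3 - 1) = 1 + (1/360)*θ + (-1/576)*θ^2 + ...; c4 = 1/360.
S_5 = c4*θ/(S_4 - 1) = 1 + (5/8)*θ + (85/192)*θ^2 + ...; c5 = 5/8.
S_6 = c5*θ/(S_5 - 1) = 1 + (-17/24)*θ + (-1/576)*θ^2 + ...; c6 = -17/24.
S_7 = c6*θ/(S_6 - 1) = 1 + (-1/408)*θ + ...; c7 = -1/408.
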